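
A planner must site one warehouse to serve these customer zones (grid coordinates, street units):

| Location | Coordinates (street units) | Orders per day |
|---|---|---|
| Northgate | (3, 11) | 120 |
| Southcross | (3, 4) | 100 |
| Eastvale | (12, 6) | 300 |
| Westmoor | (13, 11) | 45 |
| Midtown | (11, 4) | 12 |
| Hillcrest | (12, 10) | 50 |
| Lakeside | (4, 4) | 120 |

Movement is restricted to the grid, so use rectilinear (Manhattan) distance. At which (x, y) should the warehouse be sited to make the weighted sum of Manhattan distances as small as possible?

(12, 6)

Manhattan distance separates: Σwᵢ(|x−xᵢ|+|y−yᵢ|) = Σwᵢ|x−xᵢ| + Σwᵢ|y−yᵢ|, so x and y are optimised independently as 1-D weighted medians.
Total weight W = 747; half = 373.5.
x-coordinate, sorted with cumulative weight:
  x=3 (Northgate, w=120) cum 120
  x=3 (Southcross, w=100) cum 220
  x=4 (Lakeside, w=120) cum 340
  x=11 (Midtown, w=12) cum 352
  x=12 (Eastvale, w=300) cum 652  ← median
  x=12 (Hillcrest, w=50) cum 702
  x=13 (Westmoor, w=45) cum 747
⇒ x* = 12
y-coordinate, sorted with cumulative weight:
  y=4 (Southcross, w=100) cum 100
  y=4 (Midtown, w=12) cum 112
  y=4 (Lakeside, w=120) cum 232
  y=6 (Eastvale, w=300) cum 532  ← median
  y=10 (Hillcrest, w=50) cum 582
  y=11 (Northgate, w=120) cum 702
  y=11 (Westmoor, w=45) cum 747
⇒ y* = 6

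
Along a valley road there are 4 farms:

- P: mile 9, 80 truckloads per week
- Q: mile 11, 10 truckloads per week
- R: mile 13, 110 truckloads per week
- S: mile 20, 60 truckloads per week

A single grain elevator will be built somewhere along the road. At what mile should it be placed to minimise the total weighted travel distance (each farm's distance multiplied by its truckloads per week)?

For a sum of weighted absolute distances on a line, the optimum is the weighted median (not the mean). Total weight W = 260; half-weight = 130.
Sort by position and accumulate weight:
  mile 9 (P, w=80) → cum 80
  mile 11 (Q, w=10) → cum 90
  mile 13 (R, w=110) → cum 200  ≥ 130 → median here
  mile 20 (S, w=60) → cum 260
Optimal location: mile 13.

x = 13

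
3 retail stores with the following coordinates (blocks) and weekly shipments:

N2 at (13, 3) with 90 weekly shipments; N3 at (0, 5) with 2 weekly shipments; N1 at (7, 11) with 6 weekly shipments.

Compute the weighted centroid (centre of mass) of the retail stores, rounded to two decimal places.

The minimiser of Σwᵢ‖p−pᵢ‖² is the weighted centroid p* = (Σwᵢpᵢ)/(Σwᵢ).
Σwᵢ = 98.
Σwᵢxᵢ = 90·13 + 2·0 + 6·7 = 1212.
Σwᵢyᵢ = 90·3 + 2·5 + 6·11 = 346.
x* = 1212/98 = 12.37, y* = 346/98 = 3.53.

(12.37, 3.53)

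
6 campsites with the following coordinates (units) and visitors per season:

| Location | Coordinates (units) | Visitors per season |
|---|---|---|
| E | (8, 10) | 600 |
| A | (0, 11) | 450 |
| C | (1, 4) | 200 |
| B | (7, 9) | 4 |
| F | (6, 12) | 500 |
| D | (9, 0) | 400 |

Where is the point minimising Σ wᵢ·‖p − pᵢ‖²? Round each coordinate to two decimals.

The minimiser of Σwᵢ‖p−pᵢ‖² is the weighted centroid p* = (Σwᵢpᵢ)/(Σwᵢ).
Σwᵢ = 2154.
Σwᵢxᵢ = 600·8 + 450·0 + 200·1 + 4·7 + 500·6 + 400·9 = 11628.
Σwᵢyᵢ = 600·10 + 450·11 + 200·4 + 4·9 + 500·12 + 400·0 = 17786.
x* = 11628/2154 = 5.40, y* = 17786/2154 = 8.26.

(5.40, 8.26)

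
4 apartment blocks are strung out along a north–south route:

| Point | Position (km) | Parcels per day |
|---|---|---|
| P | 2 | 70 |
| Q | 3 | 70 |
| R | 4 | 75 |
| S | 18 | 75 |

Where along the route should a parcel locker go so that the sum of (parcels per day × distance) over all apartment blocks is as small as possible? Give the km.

x = 4

For a sum of weighted absolute distances on a line, the optimum is the weighted median (not the mean). Total weight W = 290; half-weight = 145.
Sort by position and accumulate weight:
  km 2 (P, w=70) → cum 70
  km 3 (Q, w=70) → cum 140
  km 4 (R, w=75) → cum 215  ≥ 145 → median here
  km 18 (S, w=75) → cum 290
Optimal location: km 4.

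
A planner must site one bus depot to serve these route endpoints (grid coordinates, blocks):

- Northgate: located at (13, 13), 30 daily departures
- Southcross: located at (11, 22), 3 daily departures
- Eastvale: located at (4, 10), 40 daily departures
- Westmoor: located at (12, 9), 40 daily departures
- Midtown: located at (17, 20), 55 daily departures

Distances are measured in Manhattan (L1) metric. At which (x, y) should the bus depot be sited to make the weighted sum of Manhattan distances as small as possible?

Manhattan distance separates: Σwᵢ(|x−xᵢ|+|y−yᵢ|) = Σwᵢ|x−xᵢ| + Σwᵢ|y−yᵢ|, so x and y are optimised independently as 1-D weighted medians.
Total weight W = 168; half = 84.
x-coordinate, sorted with cumulative weight:
  x=4 (Eastvale, w=40) cum 40
  x=11 (Southcross, w=3) cum 43
  x=12 (Westmoor, w=40) cum 83
  x=13 (Northgate, w=30) cum 113  ← median
  x=17 (Midtown, w=55) cum 168
⇒ x* = 13
y-coordinate, sorted with cumulative weight:
  y=9 (Westmoor, w=40) cum 40
  y=10 (Eastvale, w=40) cum 80
  y=13 (Northgate, w=30) cum 110  ← median
  y=20 (Midtown, w=55) cum 165
  y=22 (Southcross, w=3) cum 168
⇒ y* = 13

(13, 13)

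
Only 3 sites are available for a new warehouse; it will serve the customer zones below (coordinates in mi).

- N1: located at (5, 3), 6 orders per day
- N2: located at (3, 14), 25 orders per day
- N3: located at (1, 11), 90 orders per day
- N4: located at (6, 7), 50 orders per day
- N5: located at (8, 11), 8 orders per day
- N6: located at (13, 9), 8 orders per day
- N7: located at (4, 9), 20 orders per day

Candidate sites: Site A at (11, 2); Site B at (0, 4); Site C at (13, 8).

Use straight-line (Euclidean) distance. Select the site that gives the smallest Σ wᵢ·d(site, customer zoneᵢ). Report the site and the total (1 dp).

Total weighted distance at each candidate:
  Site A (11, 2): total = 2293.6
  Site B (0, 4): total = 1587.9
  Site C (13, 8): total = 2050.7
Minimum is at Site B with total 1587.9 mi.

Site B, total 1587.9 mi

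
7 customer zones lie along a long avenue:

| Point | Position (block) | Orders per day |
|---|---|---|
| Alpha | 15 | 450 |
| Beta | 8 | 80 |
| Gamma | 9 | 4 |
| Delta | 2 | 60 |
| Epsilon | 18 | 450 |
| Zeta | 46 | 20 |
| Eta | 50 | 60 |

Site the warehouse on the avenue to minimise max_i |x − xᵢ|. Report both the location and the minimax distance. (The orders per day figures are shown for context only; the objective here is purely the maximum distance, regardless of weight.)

location 26, max distance 24

The 1-center on a line is the midpoint of the two extreme points: leftmost at 2, rightmost at 50.
Optimal location = (2 + 50)/2 = 26; maximum distance = (50 − 2)/2 = 24.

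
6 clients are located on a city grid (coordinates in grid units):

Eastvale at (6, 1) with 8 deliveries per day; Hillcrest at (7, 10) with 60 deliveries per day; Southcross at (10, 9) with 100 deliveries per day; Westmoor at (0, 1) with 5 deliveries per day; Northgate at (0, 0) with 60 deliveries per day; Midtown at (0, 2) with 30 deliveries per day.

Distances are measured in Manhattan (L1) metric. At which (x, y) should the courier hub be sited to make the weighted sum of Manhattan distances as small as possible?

Manhattan distance separates: Σwᵢ(|x−xᵢ|+|y−yᵢ|) = Σwᵢ|x−xᵢ| + Σwᵢ|y−yᵢ|, so x and y are optimised independently as 1-D weighted medians.
Total weight W = 263; half = 131.5.
x-coordinate, sorted with cumulative weight:
  x=0 (Westmoor, w=5) cum 5
  x=0 (Northgate, w=60) cum 65
  x=0 (Midtown, w=30) cum 95
  x=6 (Eastvale, w=8) cum 103
  x=7 (Hillcrest, w=60) cum 163  ← median
  x=10 (Southcross, w=100) cum 263
⇒ x* = 7
y-coordinate, sorted with cumulative weight:
  y=0 (Northgate, w=60) cum 60
  y=1 (Eastvale, w=8) cum 68
  y=1 (Westmoor, w=5) cum 73
  y=2 (Midtown, w=30) cum 103
  y=9 (Southcross, w=100) cum 203  ← median
  y=10 (Hillcrest, w=60) cum 263
⇒ y* = 9

(7, 9)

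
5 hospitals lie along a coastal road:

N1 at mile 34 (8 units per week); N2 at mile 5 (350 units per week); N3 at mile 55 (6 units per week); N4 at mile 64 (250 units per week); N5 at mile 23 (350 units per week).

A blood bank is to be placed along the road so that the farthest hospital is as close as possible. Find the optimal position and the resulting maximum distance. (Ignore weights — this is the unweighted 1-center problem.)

The 1-center on a line is the midpoint of the two extreme points: leftmost at 5, rightmost at 64.
Optimal location = (5 + 64)/2 = 34.5; maximum distance = (64 − 5)/2 = 29.5.

location 34.5, max distance 29.5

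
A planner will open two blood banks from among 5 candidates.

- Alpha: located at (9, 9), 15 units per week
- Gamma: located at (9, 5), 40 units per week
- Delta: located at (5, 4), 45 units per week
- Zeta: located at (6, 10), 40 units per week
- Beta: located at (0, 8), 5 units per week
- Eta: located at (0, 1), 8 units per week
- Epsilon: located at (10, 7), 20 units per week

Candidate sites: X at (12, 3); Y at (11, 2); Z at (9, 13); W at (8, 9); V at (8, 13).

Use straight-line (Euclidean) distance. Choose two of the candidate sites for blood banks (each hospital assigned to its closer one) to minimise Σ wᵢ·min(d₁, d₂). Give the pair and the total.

Evaluate every pair (each demand assigned to the nearer of the two):
  {Y, W}: total = 696.3
  {X, W}: total = 698.4
  {Z, W}: total = 719.1
  {W, V}: total = 719.1
  {Y, V}: total = 872.4
  {Y, Z}: total = 900.4
  {X, V}: total = 902.4
  {X, Z}: total = 930.4
  {X, Y}: total = 1138.7
  {Z, V}: total = 1235.3
Best pair: {Y, W} with total 696.3.

{Y, W}, total 696.3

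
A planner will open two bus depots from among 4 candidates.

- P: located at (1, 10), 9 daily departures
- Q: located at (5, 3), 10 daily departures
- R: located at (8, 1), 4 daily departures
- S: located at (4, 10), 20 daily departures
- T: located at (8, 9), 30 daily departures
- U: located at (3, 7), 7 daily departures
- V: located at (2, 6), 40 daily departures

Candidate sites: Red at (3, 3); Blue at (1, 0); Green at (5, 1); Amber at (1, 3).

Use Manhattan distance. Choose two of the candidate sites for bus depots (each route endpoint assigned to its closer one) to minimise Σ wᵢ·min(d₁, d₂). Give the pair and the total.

{Red, Amber}, total 789

Evaluate every pair (each demand assigned to the nearer of the two):
  {Red, Amber}: total = 789
  {Red, Green}: total = 791
  {Red, Blue}: total = 807
  {Green, Amber}: total = 827
  {Blue, Amber}: total = 927
  {Blue, Green}: total = 988
Best pair: {Red, Amber} with total 789.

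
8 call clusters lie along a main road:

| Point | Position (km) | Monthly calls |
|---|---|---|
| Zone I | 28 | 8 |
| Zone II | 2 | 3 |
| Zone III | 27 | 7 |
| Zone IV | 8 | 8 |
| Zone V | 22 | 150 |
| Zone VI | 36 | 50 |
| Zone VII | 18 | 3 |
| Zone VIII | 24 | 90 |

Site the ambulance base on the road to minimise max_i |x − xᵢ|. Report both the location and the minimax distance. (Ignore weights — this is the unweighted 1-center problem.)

The 1-center on a line is the midpoint of the two extreme points: leftmost at 2, rightmost at 36.
Optimal location = (2 + 36)/2 = 19; maximum distance = (36 − 2)/2 = 17.

location 19, max distance 17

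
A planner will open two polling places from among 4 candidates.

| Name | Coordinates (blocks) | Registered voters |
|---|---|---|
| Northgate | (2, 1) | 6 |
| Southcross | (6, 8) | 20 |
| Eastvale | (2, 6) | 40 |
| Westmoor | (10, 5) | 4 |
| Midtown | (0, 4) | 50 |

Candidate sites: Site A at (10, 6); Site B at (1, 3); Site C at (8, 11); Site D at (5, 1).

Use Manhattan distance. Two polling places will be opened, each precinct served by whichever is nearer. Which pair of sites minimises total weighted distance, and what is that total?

Evaluate every pair (each demand assigned to the nearer of the two):
  {Site A, Site B}: total = 402
  {Site B, Site C}: total = 410
  {Site B, Site D}: total = 474
  {Site A, Site D}: total = 862
  {Site C, Site D}: total = 870
  {Site A, Site C}: total = 1102
Best pair: {Site A, Site B} with total 402.

{Site A, Site B}, total 402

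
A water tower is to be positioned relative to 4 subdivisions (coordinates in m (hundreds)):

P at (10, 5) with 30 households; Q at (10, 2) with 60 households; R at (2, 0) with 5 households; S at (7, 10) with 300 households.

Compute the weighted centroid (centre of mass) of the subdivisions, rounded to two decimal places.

(7.62, 8.28)

The minimiser of Σwᵢ‖p−pᵢ‖² is the weighted centroid p* = (Σwᵢpᵢ)/(Σwᵢ).
Σwᵢ = 395.
Σwᵢxᵢ = 30·10 + 60·10 + 5·2 + 300·7 = 3010.
Σwᵢyᵢ = 30·5 + 60·2 + 5·0 + 300·10 = 3270.
x* = 3010/395 = 7.62, y* = 3270/395 = 8.28.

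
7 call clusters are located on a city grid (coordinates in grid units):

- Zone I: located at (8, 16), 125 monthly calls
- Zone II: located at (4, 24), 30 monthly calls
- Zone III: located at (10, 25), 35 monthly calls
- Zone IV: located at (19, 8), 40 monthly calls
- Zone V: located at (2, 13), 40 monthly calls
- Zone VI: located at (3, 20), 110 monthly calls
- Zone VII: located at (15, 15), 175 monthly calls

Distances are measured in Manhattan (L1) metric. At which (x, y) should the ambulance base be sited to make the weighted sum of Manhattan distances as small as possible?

Manhattan distance separates: Σwᵢ(|x−xᵢ|+|y−yᵢ|) = Σwᵢ|x−xᵢ| + Σwᵢ|y−yᵢ|, so x and y are optimised independently as 1-D weighted medians.
Total weight W = 555; half = 277.5.
x-coordinate, sorted with cumulative weight:
  x=2 (Zone V, w=40) cum 40
  x=3 (Zone VI, w=110) cum 150
  x=4 (Zone II, w=30) cum 180
  x=8 (Zone I, w=125) cum 305  ← median
  x=10 (Zone III, w=35) cum 340
  x=15 (Zone VII, w=175) cum 515
  x=19 (Zone IV, w=40) cum 555
⇒ x* = 8
y-coordinate, sorted with cumulative weight:
  y=8 (Zone IV, w=40) cum 40
  y=13 (Zone V, w=40) cum 80
  y=15 (Zone VII, w=175) cum 255
  y=16 (Zone I, w=125) cum 380  ← median
  y=20 (Zone VI, w=110) cum 490
  y=24 (Zone II, w=30) cum 520
  y=25 (Zone III, w=35) cum 555
⇒ y* = 16

(8, 16)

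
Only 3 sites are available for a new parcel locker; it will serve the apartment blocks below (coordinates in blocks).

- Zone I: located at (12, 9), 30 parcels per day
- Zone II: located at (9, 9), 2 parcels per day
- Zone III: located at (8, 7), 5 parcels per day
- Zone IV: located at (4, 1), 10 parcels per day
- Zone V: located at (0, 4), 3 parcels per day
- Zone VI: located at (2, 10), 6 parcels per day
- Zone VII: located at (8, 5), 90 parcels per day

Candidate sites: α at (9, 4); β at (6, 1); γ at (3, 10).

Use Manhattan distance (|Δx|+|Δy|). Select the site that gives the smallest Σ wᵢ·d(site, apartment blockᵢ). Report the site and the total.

α, total 635 blocks

Total weighted distance at each candidate:
  α (9, 4): total = 635
  β (6, 1): total = 1147
  γ (3, 10): total = 1387
Minimum is at α with total 635 blocks.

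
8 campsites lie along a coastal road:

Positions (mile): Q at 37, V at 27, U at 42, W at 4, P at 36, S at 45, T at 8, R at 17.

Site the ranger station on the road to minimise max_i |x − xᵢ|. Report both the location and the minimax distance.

location 24.5, max distance 20.5

The 1-center on a line is the midpoint of the two extreme points: leftmost at 4, rightmost at 45.
Optimal location = (4 + 45)/2 = 24.5; maximum distance = (45 − 4)/2 = 20.5.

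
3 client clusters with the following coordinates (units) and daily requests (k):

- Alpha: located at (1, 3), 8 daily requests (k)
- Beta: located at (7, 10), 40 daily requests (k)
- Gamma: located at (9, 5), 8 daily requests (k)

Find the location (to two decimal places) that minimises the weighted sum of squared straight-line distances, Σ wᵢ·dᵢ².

(6.43, 8.29)

The minimiser of Σwᵢ‖p−pᵢ‖² is the weighted centroid p* = (Σwᵢpᵢ)/(Σwᵢ).
Σwᵢ = 56.
Σwᵢxᵢ = 8·1 + 40·7 + 8·9 = 360.
Σwᵢyᵢ = 8·3 + 40·10 + 8·5 = 464.
x* = 360/56 = 6.43, y* = 464/56 = 8.29.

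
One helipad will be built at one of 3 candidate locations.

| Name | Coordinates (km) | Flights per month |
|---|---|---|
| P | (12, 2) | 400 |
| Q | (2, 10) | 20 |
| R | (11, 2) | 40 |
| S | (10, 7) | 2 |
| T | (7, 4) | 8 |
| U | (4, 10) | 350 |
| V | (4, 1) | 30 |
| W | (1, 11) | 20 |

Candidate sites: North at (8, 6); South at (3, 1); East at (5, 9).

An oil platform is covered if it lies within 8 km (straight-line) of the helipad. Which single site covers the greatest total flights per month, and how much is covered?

Coverage radius r = 8 km; a point is covered iff (Δx)²+(Δy)² ≤ 8² = 64.
  North (8, 6): covers {P, Q, R, S, T, U, V} → 850
  South (3, 1): covers {T, V} → 38
  East (5, 9): covers {Q, S, T, U, W} → 400
Maximum coverage at North: 850 flights per month.

North, covering 850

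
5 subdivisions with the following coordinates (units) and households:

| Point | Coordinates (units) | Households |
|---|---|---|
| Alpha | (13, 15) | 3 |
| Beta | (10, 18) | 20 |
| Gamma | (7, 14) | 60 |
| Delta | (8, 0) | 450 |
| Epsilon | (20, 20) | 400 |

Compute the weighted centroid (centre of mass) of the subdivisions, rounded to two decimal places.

The minimiser of Σwᵢ‖p−pᵢ‖² is the weighted centroid p* = (Σwᵢpᵢ)/(Σwᵢ).
Σwᵢ = 933.
Σwᵢxᵢ = 3·13 + 20·10 + 60·7 + 450·8 + 400·20 = 12259.
Σwᵢyᵢ = 3·15 + 20·18 + 60·14 + 450·0 + 400·20 = 9245.
x* = 12259/933 = 13.14, y* = 9245/933 = 9.91.

(13.14, 9.91)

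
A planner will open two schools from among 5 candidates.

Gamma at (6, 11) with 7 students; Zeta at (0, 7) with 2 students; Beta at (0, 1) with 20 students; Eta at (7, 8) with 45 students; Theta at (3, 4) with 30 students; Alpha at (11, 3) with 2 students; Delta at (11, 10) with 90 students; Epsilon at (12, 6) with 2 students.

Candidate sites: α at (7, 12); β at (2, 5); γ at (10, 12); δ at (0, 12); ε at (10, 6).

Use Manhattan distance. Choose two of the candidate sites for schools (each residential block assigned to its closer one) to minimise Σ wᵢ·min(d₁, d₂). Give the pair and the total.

Evaluate every pair (each demand assigned to the nearer of the two):
  {β, γ}: total = 844
  {β, ε}: total = 938
  {α, β}: total = 966
  {γ, ε}: total = 1134
  {γ, δ}: total = 1216
  {δ, ε}: total = 1236
  {α, γ}: total = 1244
  {α, ε}: total = 1248
  {α, δ}: total = 1342
  {β, δ}: total = 1811
Best pair: {β, γ} with total 844.

{β, γ}, total 844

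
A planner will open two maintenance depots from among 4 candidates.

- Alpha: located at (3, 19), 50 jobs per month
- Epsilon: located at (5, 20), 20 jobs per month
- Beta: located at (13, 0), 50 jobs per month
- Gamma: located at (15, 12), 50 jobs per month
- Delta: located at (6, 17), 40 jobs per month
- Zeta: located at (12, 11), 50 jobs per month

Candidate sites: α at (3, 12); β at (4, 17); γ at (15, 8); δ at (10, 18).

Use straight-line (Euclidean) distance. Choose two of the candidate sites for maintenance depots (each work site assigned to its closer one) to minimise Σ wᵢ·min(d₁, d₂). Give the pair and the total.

{β, γ}, total 1079.5

Evaluate every pair (each demand assigned to the nearer of the two):
  {β, γ}: total = 1079.5
  {γ, δ}: total = 1450.6
  {α, γ}: total = 1572.6
  {β, δ}: total = 1922.0
  {α, β}: total = 2088.8
  {α, δ}: total = 2158.2
Best pair: {β, γ} with total 1079.5.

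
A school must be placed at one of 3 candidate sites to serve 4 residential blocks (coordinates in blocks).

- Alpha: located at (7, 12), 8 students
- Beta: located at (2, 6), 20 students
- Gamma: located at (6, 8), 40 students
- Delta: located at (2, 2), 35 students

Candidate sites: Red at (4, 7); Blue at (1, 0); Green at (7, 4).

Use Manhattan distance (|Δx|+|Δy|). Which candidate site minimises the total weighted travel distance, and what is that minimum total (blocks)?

Total weighted distance at each candidate:
  Red (4, 7): total = 489
  Blue (1, 0): total = 909
  Green (7, 4): total = 649
Minimum is at Red with total 489 blocks.

Red, total 489 blocks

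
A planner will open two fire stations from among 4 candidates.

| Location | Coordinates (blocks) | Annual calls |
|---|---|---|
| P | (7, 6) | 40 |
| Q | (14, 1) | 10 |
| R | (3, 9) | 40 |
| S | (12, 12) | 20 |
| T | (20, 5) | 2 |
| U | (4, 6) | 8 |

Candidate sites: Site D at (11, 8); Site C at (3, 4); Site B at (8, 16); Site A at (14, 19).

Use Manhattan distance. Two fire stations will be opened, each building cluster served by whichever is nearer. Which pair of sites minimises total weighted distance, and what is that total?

Evaluate every pair (each demand assigned to the nearer of the two):
  {Site D, Site C}: total = 688
  {Site C, Site B}: total = 800
  {Site C, Site A}: total = 820
  {Site D, Site B}: total = 896
  {Site D, Site A}: total = 896
  {Site B, Site A}: total = 1412
Best pair: {Site D, Site C} with total 688.

{Site D, Site C}, total 688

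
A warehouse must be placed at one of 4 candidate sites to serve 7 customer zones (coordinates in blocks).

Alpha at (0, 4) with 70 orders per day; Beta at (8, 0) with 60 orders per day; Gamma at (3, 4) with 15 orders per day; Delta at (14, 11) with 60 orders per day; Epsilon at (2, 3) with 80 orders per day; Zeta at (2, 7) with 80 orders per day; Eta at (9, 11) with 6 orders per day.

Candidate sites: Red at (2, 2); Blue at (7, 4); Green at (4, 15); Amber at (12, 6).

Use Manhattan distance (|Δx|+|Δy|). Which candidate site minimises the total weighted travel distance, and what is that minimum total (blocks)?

Total weighted distance at each candidate:
  Red (2, 2): total = 2641
  Blue (7, 4): total = 2864
  Green (4, 15): total = 5184
  Amber (12, 6): total = 4133
Minimum is at Red with total 2641 blocks.

Red, total 2641 blocks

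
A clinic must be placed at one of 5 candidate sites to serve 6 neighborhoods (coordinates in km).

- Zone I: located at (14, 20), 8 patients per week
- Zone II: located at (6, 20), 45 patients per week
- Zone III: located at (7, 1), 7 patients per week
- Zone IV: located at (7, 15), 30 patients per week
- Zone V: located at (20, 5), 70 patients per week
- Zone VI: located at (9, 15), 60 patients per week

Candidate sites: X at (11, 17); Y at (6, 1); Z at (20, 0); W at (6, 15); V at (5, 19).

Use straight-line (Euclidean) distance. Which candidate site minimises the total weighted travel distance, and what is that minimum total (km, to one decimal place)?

X, total 1765.7 km

Total weighted distance at each candidate:
  X (11, 17): total = 1765.7
  Y (6, 1): total = 3326.3
  Z (20, 0): total = 3418.5
  W (6, 15): total = 1813.0
  V (5, 19): total = 2172.7
Minimum is at X with total 1765.7 km.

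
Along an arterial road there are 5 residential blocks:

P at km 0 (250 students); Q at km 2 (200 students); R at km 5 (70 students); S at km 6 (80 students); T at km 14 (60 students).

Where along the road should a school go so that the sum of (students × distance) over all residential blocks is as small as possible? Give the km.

x = 2

For a sum of weighted absolute distances on a line, the optimum is the weighted median (not the mean). Total weight W = 660; half-weight = 330.
Sort by position and accumulate weight:
  km 0 (P, w=250) → cum 250
  km 2 (Q, w=200) → cum 450  ≥ 330 → median here
  km 5 (R, w=70) → cum 520
  km 6 (S, w=80) → cum 600
  km 14 (T, w=60) → cum 660
Optimal location: km 2.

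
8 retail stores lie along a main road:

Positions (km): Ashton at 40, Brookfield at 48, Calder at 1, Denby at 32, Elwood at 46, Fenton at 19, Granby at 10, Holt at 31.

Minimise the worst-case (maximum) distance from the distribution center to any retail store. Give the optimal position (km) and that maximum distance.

The 1-center on a line is the midpoint of the two extreme points: leftmost at 1, rightmost at 48.
Optimal location = (1 + 48)/2 = 24.5; maximum distance = (48 − 1)/2 = 23.5.

location 24.5, max distance 23.5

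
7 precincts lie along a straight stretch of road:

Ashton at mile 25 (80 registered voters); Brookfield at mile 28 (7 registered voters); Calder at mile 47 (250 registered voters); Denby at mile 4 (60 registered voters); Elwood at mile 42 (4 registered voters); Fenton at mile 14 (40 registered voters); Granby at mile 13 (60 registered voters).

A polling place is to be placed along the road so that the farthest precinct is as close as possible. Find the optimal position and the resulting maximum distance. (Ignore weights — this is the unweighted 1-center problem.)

location 25.5, max distance 21.5

The 1-center on a line is the midpoint of the two extreme points: leftmost at 4, rightmost at 47.
Optimal location = (4 + 47)/2 = 25.5; maximum distance = (47 − 4)/2 = 21.5.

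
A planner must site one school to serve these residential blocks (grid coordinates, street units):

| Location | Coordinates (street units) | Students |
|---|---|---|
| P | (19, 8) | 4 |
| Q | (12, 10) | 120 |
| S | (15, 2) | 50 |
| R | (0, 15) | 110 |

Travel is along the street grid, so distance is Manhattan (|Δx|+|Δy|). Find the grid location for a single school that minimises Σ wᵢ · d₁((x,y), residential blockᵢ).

(12, 10)

Manhattan distance separates: Σwᵢ(|x−xᵢ|+|y−yᵢ|) = Σwᵢ|x−xᵢ| + Σwᵢ|y−yᵢ|, so x and y are optimised independently as 1-D weighted medians.
Total weight W = 284; half = 142.
x-coordinate, sorted with cumulative weight:
  x=0 (R, w=110) cum 110
  x=12 (Q, w=120) cum 230  ← median
  x=15 (S, w=50) cum 280
  x=19 (P, w=4) cum 284
⇒ x* = 12
y-coordinate, sorted with cumulative weight:
  y=2 (S, w=50) cum 50
  y=8 (P, w=4) cum 54
  y=10 (Q, w=120) cum 174  ← median
  y=15 (R, w=110) cum 284
⇒ y* = 10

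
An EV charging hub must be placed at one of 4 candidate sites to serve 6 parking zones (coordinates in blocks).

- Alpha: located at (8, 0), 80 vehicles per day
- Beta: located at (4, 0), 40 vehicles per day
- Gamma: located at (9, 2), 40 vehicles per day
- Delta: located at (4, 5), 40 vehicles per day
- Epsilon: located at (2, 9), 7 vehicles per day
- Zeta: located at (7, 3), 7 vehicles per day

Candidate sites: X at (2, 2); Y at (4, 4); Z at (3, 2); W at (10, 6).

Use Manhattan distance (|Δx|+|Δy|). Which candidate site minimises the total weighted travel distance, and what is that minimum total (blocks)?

Total weighted distance at each candidate:
  X (2, 2): total = 1371
  Y (4, 4): total = 1197
  Z (3, 2): total = 1171
  W (10, 6): total = 1719
Minimum is at Z with total 1171 blocks.

Z, total 1171 blocks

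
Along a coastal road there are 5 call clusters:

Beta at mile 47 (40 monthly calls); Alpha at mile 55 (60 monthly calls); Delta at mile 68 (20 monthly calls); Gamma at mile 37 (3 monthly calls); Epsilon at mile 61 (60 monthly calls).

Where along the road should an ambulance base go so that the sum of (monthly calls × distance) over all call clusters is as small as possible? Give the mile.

x = 55

For a sum of weighted absolute distances on a line, the optimum is the weighted median (not the mean). Total weight W = 183; half-weight = 91.5.
Sort by position and accumulate weight:
  mile 37 (Gamma, w=3) → cum 3
  mile 47 (Beta, w=40) → cum 43
  mile 55 (Alpha, w=60) → cum 103  ≥ 91.5 → median here
  mile 61 (Epsilon, w=60) → cum 163
  mile 68 (Delta, w=20) → cum 183
Optimal location: mile 55.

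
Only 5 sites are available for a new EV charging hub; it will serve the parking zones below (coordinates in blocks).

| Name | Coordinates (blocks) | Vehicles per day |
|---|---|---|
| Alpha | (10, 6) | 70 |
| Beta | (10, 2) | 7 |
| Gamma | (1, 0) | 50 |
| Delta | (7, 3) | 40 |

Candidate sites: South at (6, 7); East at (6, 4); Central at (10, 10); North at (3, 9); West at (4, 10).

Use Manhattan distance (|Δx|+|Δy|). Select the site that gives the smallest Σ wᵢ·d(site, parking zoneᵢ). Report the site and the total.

Total weighted distance at each candidate:
  South (6, 7): total = 1213
  East (6, 4): total = 992
  Central (10, 10): total = 1686
  North (3, 9): total = 1748
  West (4, 10): total = 1848
Minimum is at East with total 992 blocks.

East, total 992 blocks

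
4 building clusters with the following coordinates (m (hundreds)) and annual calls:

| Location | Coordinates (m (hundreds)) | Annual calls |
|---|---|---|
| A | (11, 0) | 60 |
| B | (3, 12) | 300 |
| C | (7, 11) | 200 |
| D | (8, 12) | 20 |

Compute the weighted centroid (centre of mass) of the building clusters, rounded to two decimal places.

The minimiser of Σwᵢ‖p−pᵢ‖² is the weighted centroid p* = (Σwᵢpᵢ)/(Σwᵢ).
Σwᵢ = 580.
Σwᵢxᵢ = 60·11 + 300·3 + 200·7 + 20·8 = 3120.
Σwᵢyᵢ = 60·0 + 300·12 + 200·11 + 20·12 = 6040.
x* = 3120/580 = 5.38, y* = 6040/580 = 10.41.

(5.38, 10.41)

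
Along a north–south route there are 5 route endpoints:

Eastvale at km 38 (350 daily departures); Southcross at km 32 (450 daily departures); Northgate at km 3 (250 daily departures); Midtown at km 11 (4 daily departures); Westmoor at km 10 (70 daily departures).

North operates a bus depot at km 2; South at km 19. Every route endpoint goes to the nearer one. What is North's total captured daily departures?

320

The indifferent point is the midpoint (2+19)/2 = 10.5; route endpoints left of it (closer to North at 2) go to North, those right go to South.
  Northgate at 3 (w=250) → North
  Westmoor at 10 (w=70) → North
  Midtown at 11 (w=4) → South
  Southcross at 32 (w=450) → South
  Eastvale at 38 (w=350) → South
North captures 320; South captures 804.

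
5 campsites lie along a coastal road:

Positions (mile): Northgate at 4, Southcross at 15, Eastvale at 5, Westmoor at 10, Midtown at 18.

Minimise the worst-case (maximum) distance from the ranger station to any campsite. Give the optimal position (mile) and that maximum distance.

location 11, max distance 7

The 1-center on a line is the midpoint of the two extreme points: leftmost at 4, rightmost at 18.
Optimal location = (4 + 18)/2 = 11; maximum distance = (18 − 4)/2 = 7.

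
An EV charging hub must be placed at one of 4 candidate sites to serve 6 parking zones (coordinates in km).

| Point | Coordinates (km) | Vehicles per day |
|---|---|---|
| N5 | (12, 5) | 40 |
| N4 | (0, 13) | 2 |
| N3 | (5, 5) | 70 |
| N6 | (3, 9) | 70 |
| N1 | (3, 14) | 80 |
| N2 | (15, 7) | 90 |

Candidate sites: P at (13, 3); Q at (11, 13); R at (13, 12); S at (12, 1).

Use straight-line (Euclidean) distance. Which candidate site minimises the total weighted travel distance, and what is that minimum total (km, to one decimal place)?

Q, total 2964.6 km

Total weighted distance at each candidate:
  P (13, 3): total = 3107.6
  Q (11, 13): total = 2964.6
  R (13, 12): total = 3084.4
  S (12, 1): total = 3469.9
Minimum is at Q with total 2964.6 km.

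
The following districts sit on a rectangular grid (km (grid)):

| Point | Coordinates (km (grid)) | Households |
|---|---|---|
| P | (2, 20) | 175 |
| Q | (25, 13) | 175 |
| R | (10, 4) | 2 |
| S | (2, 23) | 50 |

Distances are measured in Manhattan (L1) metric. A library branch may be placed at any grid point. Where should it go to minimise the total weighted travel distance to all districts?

(2, 20)

Manhattan distance separates: Σwᵢ(|x−xᵢ|+|y−yᵢ|) = Σwᵢ|x−xᵢ| + Σwᵢ|y−yᵢ|, so x and y are optimised independently as 1-D weighted medians.
Total weight W = 402; half = 201.
x-coordinate, sorted with cumulative weight:
  x=2 (P, w=175) cum 175
  x=2 (S, w=50) cum 225  ← median
  x=10 (R, w=2) cum 227
  x=25 (Q, w=175) cum 402
⇒ x* = 2
y-coordinate, sorted with cumulative weight:
  y=4 (R, w=2) cum 2
  y=13 (Q, w=175) cum 177
  y=20 (P, w=175) cum 352  ← median
  y=23 (S, w=50) cum 402
⇒ y* = 20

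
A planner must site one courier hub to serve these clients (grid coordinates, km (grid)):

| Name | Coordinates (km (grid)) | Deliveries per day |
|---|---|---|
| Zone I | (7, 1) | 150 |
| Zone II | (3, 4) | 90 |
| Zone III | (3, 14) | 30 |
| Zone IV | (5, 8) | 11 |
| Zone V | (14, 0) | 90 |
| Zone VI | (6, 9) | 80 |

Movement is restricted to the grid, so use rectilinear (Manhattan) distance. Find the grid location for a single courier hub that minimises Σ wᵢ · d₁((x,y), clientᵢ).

Manhattan distance separates: Σwᵢ(|x−xᵢ|+|y−yᵢ|) = Σwᵢ|x−xᵢ| + Σwᵢ|y−yᵢ|, so x and y are optimised independently as 1-D weighted medians.
Total weight W = 451; half = 225.5.
x-coordinate, sorted with cumulative weight:
  x=3 (Zone II, w=90) cum 90
  x=3 (Zone III, w=30) cum 120
  x=5 (Zone IV, w=11) cum 131
  x=6 (Zone VI, w=80) cum 211
  x=7 (Zone I, w=150) cum 361  ← median
  x=14 (Zone V, w=90) cum 451
⇒ x* = 7
y-coordinate, sorted with cumulative weight:
  y=0 (Zone V, w=90) cum 90
  y=1 (Zone I, w=150) cum 240  ← median
  y=4 (Zone II, w=90) cum 330
  y=8 (Zone IV, w=11) cum 341
  y=9 (Zone VI, w=80) cum 421
  y=14 (Zone III, w=30) cum 451
⇒ y* = 1

(7, 1)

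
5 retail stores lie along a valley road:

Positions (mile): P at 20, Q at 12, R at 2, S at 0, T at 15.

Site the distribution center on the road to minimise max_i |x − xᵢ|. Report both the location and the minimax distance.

The 1-center on a line is the midpoint of the two extreme points: leftmost at 0, rightmost at 20.
Optimal location = (0 + 20)/2 = 10; maximum distance = (20 − 0)/2 = 10.

location 10, max distance 10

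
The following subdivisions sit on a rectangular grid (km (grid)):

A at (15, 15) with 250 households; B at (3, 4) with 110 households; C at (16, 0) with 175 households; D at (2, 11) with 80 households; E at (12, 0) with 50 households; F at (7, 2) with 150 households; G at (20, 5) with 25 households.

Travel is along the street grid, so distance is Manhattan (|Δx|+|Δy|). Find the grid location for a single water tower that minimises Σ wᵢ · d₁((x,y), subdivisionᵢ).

(15, 4)

Manhattan distance separates: Σwᵢ(|x−xᵢ|+|y−yᵢ|) = Σwᵢ|x−xᵢ| + Σwᵢ|y−yᵢ|, so x and y are optimised independently as 1-D weighted medians.
Total weight W = 840; half = 420.
x-coordinate, sorted with cumulative weight:
  x=2 (D, w=80) cum 80
  x=3 (B, w=110) cum 190
  x=7 (F, w=150) cum 340
  x=12 (E, w=50) cum 390
  x=15 (A, w=250) cum 640  ← median
  x=16 (C, w=175) cum 815
  x=20 (G, w=25) cum 840
⇒ x* = 15
y-coordinate, sorted with cumulative weight:
  y=0 (C, w=175) cum 175
  y=0 (E, w=50) cum 225
  y=2 (F, w=150) cum 375
  y=4 (B, w=110) cum 485  ← median
  y=5 (G, w=25) cum 510
  y=11 (D, w=80) cum 590
  y=15 (A, w=250) cum 840
⇒ y* = 4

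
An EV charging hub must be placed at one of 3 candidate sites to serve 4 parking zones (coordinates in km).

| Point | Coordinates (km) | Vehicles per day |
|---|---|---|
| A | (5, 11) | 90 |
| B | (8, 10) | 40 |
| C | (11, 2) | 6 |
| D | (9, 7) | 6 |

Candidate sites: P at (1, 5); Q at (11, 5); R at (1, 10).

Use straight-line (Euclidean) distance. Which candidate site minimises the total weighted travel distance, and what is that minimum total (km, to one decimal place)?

R, total 779.2 km

Total weighted distance at each candidate:
  P (1, 5): total = 1105.2
  Q (11, 5): total = 1031.9
  R (1, 10): total = 779.2
Minimum is at R with total 779.2 km.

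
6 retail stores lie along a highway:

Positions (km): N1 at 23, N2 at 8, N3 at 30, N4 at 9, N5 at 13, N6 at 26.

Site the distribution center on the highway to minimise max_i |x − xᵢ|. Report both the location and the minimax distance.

location 19, max distance 11

The 1-center on a line is the midpoint of the two extreme points: leftmost at 8, rightmost at 30.
Optimal location = (8 + 30)/2 = 19; maximum distance = (30 − 8)/2 = 11.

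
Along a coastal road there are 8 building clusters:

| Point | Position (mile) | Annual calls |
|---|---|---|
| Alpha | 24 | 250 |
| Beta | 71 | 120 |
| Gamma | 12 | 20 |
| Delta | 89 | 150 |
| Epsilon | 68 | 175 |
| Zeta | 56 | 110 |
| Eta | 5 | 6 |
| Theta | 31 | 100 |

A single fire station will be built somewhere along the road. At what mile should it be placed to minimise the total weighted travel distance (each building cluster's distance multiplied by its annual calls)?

For a sum of weighted absolute distances on a line, the optimum is the weighted median (not the mean). Total weight W = 931; half-weight = 465.5.
Sort by position and accumulate weight:
  mile 5 (Eta, w=6) → cum 6
  mile 12 (Gamma, w=20) → cum 26
  mile 24 (Alpha, w=250) → cum 276
  mile 31 (Theta, w=100) → cum 376
  mile 56 (Zeta, w=110) → cum 486  ≥ 465.5 → median here
  mile 68 (Epsilon, w=175) → cum 661
  mile 71 (Beta, w=120) → cum 781
  mile 89 (Delta, w=150) → cum 931
Optimal location: mile 56.

x = 56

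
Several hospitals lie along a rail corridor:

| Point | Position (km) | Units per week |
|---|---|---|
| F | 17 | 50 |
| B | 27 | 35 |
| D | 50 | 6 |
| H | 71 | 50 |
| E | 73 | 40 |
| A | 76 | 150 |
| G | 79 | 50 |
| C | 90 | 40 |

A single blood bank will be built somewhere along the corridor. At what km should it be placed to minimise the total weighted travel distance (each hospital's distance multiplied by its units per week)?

x = 76

For a sum of weighted absolute distances on a line, the optimum is the weighted median (not the mean). Total weight W = 421; half-weight = 210.5.
Sort by position and accumulate weight:
  km 17 (F, w=50) → cum 50
  km 27 (B, w=35) → cum 85
  km 50 (D, w=6) → cum 91
  km 71 (H, w=50) → cum 141
  km 73 (E, w=40) → cum 181
  km 76 (A, w=150) → cum 331  ≥ 210.5 → median here
  km 79 (G, w=50) → cum 381
  km 90 (C, w=40) → cum 421
Optimal location: km 76.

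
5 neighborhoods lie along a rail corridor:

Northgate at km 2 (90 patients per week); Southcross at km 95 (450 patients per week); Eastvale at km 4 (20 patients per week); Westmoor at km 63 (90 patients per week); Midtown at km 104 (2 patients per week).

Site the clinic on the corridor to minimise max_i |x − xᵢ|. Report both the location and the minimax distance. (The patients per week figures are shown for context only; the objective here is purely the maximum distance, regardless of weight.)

location 53, max distance 51

The 1-center on a line is the midpoint of the two extreme points: leftmost at 2, rightmost at 104.
Optimal location = (2 + 104)/2 = 53; maximum distance = (104 − 2)/2 = 51.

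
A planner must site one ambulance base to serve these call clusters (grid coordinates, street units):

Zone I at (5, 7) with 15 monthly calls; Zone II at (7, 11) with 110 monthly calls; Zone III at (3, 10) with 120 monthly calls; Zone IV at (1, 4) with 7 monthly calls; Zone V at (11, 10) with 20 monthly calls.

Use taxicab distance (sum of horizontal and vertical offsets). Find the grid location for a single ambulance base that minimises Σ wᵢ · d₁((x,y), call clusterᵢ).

(5, 10)

Manhattan distance separates: Σwᵢ(|x−xᵢ|+|y−yᵢ|) = Σwᵢ|x−xᵢ| + Σwᵢ|y−yᵢ|, so x and y are optimised independently as 1-D weighted medians.
Total weight W = 272; half = 136.
x-coordinate, sorted with cumulative weight:
  x=1 (Zone IV, w=7) cum 7
  x=3 (Zone III, w=120) cum 127
  x=5 (Zone I, w=15) cum 142  ← median
  x=7 (Zone II, w=110) cum 252
  x=11 (Zone V, w=20) cum 272
⇒ x* = 5
y-coordinate, sorted with cumulative weight:
  y=4 (Zone IV, w=7) cum 7
  y=7 (Zone I, w=15) cum 22
  y=10 (Zone III, w=120) cum 142  ← median
  y=10 (Zone V, w=20) cum 162
  y=11 (Zone II, w=110) cum 272
⇒ y* = 10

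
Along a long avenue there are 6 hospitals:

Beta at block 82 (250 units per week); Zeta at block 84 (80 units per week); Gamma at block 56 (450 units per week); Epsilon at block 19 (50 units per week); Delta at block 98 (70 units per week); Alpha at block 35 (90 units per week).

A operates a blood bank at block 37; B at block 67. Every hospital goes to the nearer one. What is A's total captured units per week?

The indifferent point is the midpoint (37+67)/2 = 52; hospitals left of it (closer to A at 37) go to A, those right go to B.
  Epsilon at 19 (w=50) → A
  Alpha at 35 (w=90) → A
  Gamma at 56 (w=450) → B
  Beta at 82 (w=250) → B
  Zeta at 84 (w=80) → B
  Delta at 98 (w=70) → B
A captures 140; B captures 850.

140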